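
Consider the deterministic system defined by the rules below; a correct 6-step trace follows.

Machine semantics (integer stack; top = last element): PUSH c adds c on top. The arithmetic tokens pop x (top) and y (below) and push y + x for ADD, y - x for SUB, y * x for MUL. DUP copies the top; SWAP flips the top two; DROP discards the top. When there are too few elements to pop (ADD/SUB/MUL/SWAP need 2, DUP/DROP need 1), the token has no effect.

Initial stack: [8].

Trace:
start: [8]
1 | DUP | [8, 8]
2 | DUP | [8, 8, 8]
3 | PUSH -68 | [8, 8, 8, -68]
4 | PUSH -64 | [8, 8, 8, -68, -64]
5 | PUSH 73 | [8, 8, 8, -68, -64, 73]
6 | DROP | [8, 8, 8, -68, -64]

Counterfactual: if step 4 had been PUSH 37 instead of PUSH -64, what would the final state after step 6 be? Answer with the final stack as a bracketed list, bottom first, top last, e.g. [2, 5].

(re-executing from step 4 with the substitution; state before step 4: [8, 8, 8, -68])
4 | PUSH 37 | [8, 8, 8, -68, 37]
5 | PUSH 73 | [8, 8, 8, -68, 37, 73]
6 | DROP | [8, 8, 8, -68, 37]

[8, 8, 8, -68, 37]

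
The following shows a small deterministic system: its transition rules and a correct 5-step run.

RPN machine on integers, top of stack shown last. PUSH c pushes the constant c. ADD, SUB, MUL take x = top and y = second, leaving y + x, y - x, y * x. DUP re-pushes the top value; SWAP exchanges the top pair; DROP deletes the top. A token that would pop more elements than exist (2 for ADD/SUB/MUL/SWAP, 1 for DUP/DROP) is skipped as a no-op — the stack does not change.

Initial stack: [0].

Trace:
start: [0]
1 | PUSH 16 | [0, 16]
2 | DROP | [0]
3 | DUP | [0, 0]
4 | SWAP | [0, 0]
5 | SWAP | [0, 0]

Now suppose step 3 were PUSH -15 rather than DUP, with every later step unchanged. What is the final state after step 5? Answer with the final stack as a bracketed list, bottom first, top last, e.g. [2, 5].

[0, -15]

(re-executing from step 3 with the substitution; state before step 3: [0])
3 | PUSH -15 | [0, -15]
4 | SWAP | [-15, 0]
5 | SWAP | [0, -15]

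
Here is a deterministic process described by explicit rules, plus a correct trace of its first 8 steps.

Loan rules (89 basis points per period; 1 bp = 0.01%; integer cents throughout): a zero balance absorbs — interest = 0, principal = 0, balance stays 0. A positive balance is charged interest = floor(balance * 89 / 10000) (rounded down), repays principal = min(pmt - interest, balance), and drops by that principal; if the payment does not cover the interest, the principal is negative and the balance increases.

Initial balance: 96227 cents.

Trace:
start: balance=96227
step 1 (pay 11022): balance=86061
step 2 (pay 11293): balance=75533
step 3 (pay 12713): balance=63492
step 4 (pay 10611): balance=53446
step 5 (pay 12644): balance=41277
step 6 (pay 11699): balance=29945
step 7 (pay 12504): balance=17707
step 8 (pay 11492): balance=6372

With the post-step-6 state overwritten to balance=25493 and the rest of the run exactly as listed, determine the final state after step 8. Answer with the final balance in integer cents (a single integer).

1840

state after step 6 := balance=25493
step 7 (pay 12504): balance=13215
step 8 (pay 11492): balance=1840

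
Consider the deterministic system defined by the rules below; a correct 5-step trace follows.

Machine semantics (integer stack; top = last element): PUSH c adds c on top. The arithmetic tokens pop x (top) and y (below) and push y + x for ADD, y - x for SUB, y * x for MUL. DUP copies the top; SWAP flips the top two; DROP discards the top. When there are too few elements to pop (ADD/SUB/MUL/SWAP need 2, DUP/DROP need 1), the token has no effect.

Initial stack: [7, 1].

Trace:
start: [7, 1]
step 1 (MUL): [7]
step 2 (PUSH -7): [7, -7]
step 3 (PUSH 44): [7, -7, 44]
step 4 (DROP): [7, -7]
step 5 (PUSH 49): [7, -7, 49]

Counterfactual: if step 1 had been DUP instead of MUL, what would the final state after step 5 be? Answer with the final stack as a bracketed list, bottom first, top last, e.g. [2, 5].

[7, 1, 1, -7, 49]

(re-executing from step 1 with the substitution; state before step 1: [7, 1])
step 1 (DUP): [7, 1, 1]
step 2 (PUSH -7): [7, 1, 1, -7]
step 3 (PUSH 44): [7, 1, 1, -7, 44]
step 4 (DROP): [7, 1, 1, -7]
step 5 (PUSH 49): [7, 1, 1, -7, 49]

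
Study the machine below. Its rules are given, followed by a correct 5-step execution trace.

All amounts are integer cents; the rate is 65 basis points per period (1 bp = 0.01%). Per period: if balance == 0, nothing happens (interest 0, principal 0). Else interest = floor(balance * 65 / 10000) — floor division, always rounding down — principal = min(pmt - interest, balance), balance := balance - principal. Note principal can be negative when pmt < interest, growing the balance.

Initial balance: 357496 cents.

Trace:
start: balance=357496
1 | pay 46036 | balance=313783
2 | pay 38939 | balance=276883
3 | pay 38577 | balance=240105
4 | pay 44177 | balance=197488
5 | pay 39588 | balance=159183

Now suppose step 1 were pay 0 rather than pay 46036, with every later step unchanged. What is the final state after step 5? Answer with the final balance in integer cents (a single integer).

206427

(re-executing from step 1 with the substitution; state before step 1: balance=357496)
1 | pay 0 | balance=359819
2 | pay 38939 | balance=323218
3 | pay 38577 | balance=286741
4 | pay 44177 | balance=244427
5 | pay 39588 | balance=206427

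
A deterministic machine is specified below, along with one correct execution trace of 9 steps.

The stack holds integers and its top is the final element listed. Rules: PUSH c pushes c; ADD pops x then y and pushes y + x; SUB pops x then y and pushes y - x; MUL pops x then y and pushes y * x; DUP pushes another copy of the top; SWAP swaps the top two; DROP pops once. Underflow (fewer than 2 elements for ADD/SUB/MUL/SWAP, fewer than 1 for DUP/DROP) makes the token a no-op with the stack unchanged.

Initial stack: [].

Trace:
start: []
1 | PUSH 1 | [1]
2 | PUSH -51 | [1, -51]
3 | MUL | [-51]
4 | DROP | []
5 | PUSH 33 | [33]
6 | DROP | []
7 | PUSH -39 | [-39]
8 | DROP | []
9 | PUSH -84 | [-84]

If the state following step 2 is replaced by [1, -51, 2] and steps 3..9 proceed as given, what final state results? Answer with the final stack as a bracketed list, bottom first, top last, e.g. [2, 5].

state after step 2 := [1, -51, 2]
3 | MUL | [1, -102]
4 | DROP | [1]
5 | PUSH 33 | [1, 33]
6 | DROP | [1]
7 | PUSH -39 | [1, -39]
8 | DROP | [1]
9 | PUSH -84 | [1, -84]

[1, -84]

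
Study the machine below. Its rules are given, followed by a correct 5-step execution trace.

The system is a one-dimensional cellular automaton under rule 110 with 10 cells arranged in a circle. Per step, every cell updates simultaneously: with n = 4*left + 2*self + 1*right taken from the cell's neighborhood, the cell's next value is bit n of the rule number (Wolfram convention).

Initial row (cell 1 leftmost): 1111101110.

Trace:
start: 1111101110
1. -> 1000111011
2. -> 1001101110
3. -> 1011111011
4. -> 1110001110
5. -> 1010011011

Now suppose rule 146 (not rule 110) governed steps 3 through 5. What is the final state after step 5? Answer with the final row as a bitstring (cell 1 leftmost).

0110110000

(re-executing steps 3..5 under rule 146; state before step 3: 1001101110)
3. -> 0110000100
4. -> 1001001010
5. -> 0110110000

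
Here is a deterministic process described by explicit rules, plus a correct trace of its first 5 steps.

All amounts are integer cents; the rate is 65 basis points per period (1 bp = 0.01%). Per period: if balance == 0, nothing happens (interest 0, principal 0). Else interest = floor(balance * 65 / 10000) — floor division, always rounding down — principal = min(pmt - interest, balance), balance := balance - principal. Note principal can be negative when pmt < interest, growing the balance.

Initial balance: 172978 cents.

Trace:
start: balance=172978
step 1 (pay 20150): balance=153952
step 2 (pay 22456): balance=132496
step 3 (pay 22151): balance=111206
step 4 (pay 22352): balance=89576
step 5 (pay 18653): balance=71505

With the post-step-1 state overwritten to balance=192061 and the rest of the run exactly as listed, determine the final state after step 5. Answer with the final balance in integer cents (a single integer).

state after step 1 := balance=192061
step 2 (pay 22456): balance=170853
step 3 (pay 22151): balance=149812
step 4 (pay 22352): balance=128433
step 5 (pay 18653): balance=110614

110614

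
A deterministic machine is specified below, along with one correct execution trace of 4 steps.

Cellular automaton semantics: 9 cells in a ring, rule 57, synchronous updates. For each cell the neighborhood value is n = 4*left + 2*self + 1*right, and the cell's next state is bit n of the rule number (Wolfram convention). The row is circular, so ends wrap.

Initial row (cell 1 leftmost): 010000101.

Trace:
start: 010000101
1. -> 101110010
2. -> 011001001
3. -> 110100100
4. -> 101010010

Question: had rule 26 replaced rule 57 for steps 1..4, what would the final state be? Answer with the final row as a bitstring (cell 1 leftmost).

011010100

(re-executing steps 1..4 under rule 26; state before step 1: 010000101)
1. -> 001001000
2. -> 010110100
3. -> 100100010
4. -> 011010100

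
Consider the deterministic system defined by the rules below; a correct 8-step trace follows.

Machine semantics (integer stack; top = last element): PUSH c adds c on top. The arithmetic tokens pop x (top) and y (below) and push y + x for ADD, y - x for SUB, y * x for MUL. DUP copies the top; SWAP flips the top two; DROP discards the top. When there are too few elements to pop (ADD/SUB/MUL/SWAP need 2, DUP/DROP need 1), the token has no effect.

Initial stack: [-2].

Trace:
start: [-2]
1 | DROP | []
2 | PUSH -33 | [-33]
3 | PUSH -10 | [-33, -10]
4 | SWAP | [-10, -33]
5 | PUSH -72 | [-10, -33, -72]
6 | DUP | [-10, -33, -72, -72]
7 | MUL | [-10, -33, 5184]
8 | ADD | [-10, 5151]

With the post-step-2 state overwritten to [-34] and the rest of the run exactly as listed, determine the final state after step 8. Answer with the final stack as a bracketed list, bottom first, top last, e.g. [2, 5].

state after step 2 := [-34]
3 | PUSH -10 | [-34, -10]
4 | SWAP | [-10, -34]
5 | PUSH -72 | [-10, -34, -72]
6 | DUP | [-10, -34, -72, -72]
7 | MUL | [-10, -34, 5184]
8 | ADD | [-10, 5150]

[-10, 5150]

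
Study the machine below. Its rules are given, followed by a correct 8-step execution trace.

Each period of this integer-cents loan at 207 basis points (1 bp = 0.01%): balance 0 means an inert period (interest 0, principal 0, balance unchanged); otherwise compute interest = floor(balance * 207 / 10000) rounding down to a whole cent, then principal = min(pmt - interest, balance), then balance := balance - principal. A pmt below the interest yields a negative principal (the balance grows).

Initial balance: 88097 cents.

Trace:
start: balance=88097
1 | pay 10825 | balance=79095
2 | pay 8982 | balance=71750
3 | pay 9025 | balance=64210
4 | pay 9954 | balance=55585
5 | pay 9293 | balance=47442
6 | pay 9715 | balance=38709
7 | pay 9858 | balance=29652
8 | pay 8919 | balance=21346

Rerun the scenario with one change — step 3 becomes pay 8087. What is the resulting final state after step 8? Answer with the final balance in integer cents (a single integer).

(re-executing from step 3 with the substitution; state before step 3: balance=71750)
3 | pay 8087 | balance=65148
4 | pay 9954 | balance=56542
5 | pay 9293 | balance=48419
6 | pay 9715 | balance=39706
7 | pay 9858 | balance=30669
8 | pay 8919 | balance=22384

22384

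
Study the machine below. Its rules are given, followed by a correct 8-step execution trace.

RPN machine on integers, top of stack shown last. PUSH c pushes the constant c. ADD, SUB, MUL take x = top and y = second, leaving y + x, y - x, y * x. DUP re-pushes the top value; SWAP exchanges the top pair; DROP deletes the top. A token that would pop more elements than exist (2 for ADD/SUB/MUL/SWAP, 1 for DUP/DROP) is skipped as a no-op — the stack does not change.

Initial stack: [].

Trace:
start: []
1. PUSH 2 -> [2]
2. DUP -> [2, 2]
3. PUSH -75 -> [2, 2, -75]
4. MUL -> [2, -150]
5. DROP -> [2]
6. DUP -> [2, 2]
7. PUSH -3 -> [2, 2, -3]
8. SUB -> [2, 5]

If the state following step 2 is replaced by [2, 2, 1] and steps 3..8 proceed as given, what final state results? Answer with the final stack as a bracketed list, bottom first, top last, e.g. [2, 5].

state after step 2 := [2, 2, 1]
3. PUSH -75 -> [2, 2, 1, -75]
4. MUL -> [2, 2, -75]
5. DROP -> [2, 2]
6. DUP -> [2, 2, 2]
7. PUSH -3 -> [2, 2, 2, -3]
8. SUB -> [2, 2, 5]

[2, 2, 5]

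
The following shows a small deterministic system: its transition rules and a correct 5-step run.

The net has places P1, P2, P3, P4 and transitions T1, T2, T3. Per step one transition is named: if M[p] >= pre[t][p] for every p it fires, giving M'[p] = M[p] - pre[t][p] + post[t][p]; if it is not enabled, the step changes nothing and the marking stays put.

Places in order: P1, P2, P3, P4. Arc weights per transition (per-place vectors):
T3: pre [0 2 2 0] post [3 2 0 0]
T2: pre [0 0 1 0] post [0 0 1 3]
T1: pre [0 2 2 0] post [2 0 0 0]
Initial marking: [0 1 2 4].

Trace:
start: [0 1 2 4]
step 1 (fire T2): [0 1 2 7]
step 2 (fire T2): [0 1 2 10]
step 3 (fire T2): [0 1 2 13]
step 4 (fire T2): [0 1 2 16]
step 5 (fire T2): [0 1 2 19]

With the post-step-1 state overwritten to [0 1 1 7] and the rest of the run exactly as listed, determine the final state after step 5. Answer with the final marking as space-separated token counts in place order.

0 1 1 19

state after step 1 := [0 1 1 7]
step 2 (fire T2): [0 1 1 10]
step 3 (fire T2): [0 1 1 13]
step 4 (fire T2): [0 1 1 16]
step 5 (fire T2): [0 1 1 19]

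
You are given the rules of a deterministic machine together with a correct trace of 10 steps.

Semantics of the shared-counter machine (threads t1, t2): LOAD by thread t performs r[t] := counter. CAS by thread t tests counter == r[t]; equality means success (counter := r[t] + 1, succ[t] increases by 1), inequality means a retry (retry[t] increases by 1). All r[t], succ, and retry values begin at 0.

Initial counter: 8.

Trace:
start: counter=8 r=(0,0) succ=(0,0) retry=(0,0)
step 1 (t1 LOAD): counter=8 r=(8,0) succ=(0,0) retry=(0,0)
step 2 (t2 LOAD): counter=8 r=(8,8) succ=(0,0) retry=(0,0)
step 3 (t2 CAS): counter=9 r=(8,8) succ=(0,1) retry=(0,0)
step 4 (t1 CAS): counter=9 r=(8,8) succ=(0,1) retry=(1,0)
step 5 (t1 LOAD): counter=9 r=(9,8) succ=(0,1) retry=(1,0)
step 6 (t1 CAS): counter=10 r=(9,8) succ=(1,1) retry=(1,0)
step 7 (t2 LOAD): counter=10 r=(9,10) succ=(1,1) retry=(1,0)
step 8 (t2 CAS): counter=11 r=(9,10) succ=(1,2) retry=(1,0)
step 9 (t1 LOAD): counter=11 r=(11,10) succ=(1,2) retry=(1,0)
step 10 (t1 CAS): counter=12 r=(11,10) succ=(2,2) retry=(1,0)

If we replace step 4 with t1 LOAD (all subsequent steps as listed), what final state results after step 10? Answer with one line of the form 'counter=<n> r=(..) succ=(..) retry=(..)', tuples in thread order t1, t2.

(re-executing from step 4 with the substitution; state before step 4: counter=9 r=(8,8) succ=(0,1) retry=(0,0))
step 4 (t1 LOAD): counter=9 r=(9,8) succ=(0,1) retry=(0,0)
step 5 (t1 LOAD): counter=9 r=(9,8) succ=(0,1) retry=(0,0)
step 6 (t1 CAS): counter=10 r=(9,8) succ=(1,1) retry=(0,0)
step 7 (t2 LOAD): counter=10 r=(9,10) succ=(1,1) retry=(0,0)
step 8 (t2 CAS): counter=11 r=(9,10) succ=(1,2) retry=(0,0)
step 9 (t1 LOAD): counter=11 r=(11,10) succ=(1,2) retry=(0,0)
step 10 (t1 CAS): counter=12 r=(11,10) succ=(2,2) retry=(0,0)

counter=12 r=(11,10) succ=(2,2) retry=(0,0)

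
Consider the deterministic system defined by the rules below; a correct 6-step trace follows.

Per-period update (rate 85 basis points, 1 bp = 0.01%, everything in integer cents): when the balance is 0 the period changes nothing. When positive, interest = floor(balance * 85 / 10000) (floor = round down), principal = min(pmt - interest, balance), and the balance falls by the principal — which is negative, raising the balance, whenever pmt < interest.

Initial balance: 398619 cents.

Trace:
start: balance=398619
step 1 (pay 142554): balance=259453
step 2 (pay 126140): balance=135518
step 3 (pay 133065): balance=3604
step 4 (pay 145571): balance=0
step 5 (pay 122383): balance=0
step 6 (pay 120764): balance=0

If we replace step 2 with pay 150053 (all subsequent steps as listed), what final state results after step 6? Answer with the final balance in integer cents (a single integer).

(re-executing from step 2 with the substitution; state before step 2: balance=259453)
step 2 (pay 150053): balance=111605
step 3 (pay 133065): balance=0
step 4 (pay 145571): balance=0
step 5 (pay 122383): balance=0
step 6 (pay 120764): balance=0

0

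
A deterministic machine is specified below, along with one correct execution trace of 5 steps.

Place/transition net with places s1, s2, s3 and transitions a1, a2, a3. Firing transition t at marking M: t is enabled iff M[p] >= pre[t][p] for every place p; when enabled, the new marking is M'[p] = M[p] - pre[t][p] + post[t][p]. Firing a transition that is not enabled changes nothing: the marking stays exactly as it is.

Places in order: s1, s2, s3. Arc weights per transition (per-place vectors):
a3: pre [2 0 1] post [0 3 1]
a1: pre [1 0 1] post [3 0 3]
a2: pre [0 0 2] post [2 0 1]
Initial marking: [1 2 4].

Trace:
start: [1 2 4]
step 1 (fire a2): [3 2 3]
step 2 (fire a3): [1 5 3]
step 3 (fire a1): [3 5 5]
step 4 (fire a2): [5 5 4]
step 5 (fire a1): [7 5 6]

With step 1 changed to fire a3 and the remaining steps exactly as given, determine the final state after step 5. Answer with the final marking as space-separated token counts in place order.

7 2 7

(re-executing from step 1 with the substitution; state before step 1: [1 2 4])
step 1 (fire a3): [1 2 4]
step 2 (fire a3): [1 2 4]
step 3 (fire a1): [3 2 6]
step 4 (fire a2): [5 2 5]
step 5 (fire a1): [7 2 7]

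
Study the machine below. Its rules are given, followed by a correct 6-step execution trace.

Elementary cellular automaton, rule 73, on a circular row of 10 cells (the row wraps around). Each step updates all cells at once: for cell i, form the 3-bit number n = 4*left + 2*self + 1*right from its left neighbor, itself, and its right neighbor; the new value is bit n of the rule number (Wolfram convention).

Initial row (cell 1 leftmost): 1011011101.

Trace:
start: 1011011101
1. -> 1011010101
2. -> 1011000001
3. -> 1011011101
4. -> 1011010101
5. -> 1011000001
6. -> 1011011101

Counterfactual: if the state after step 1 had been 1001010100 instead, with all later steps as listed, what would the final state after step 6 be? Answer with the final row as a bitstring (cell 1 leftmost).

state after step 1 := 1001010100
2. -> 0000000000
3. -> 1111111111
4. -> 0000000000
5. -> 1111111111
6. -> 0000000000

0000000000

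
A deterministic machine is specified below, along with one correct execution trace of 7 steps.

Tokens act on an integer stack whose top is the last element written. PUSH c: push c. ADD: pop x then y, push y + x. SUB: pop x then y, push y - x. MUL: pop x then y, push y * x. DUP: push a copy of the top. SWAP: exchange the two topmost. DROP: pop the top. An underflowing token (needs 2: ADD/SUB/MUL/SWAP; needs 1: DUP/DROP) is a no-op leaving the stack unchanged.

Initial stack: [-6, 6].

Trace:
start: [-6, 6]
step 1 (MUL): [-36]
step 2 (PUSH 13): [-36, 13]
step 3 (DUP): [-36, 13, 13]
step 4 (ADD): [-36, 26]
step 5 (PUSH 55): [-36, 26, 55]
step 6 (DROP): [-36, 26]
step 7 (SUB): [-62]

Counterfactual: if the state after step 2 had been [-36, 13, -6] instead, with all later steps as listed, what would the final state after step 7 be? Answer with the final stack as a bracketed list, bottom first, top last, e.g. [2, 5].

[-36, 25]

state after step 2 := [-36, 13, -6]
step 3 (DUP): [-36, 13, -6, -6]
step 4 (ADD): [-36, 13, -12]
step 5 (PUSH 55): [-36, 13, -12, 55]
step 6 (DROP): [-36, 13, -12]
step 7 (SUB): [-36, 25]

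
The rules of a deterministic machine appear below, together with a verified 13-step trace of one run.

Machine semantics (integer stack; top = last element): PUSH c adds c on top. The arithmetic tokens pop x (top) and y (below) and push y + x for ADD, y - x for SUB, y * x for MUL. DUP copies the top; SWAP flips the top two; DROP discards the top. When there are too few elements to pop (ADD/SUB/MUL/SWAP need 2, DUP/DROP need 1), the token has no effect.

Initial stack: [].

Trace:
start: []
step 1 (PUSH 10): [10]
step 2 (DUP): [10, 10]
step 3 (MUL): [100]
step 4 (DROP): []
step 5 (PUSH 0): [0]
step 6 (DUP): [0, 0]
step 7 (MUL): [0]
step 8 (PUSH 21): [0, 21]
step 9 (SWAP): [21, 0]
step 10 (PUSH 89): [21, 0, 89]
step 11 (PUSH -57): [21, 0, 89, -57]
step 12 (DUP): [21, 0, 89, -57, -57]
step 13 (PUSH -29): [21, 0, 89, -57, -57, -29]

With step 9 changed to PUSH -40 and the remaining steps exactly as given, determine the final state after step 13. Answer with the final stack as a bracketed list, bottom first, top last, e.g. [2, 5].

[0, 21, -40, 89, -57, -57, -29]

(re-executing from step 9 with the substitution; state before step 9: [0, 21])
step 9 (PUSH -40): [0, 21, -40]
step 10 (PUSH 89): [0, 21, -40, 89]
step 11 (PUSH -57): [0, 21, -40, 89, -57]
step 12 (DUP): [0, 21, -40, 89, -57, -57]
step 13 (PUSH -29): [0, 21, -40, 89, -57, -57, -29]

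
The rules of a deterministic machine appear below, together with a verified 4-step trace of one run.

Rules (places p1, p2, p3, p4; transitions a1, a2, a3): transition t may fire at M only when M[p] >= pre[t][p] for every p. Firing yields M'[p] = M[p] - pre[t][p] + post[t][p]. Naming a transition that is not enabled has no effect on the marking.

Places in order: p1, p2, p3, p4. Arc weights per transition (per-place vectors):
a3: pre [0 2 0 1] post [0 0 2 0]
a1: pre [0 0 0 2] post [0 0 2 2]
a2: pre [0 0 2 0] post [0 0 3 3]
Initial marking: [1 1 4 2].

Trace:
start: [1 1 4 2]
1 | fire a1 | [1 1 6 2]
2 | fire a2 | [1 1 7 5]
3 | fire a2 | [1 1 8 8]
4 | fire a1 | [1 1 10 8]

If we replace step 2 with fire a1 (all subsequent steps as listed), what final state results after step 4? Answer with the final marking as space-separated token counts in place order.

(re-executing from step 2 with the substitution; state before step 2: [1 1 6 2])
2 | fire a1 | [1 1 8 2]
3 | fire a2 | [1 1 9 5]
4 | fire a1 | [1 1 11 5]

1 1 11 5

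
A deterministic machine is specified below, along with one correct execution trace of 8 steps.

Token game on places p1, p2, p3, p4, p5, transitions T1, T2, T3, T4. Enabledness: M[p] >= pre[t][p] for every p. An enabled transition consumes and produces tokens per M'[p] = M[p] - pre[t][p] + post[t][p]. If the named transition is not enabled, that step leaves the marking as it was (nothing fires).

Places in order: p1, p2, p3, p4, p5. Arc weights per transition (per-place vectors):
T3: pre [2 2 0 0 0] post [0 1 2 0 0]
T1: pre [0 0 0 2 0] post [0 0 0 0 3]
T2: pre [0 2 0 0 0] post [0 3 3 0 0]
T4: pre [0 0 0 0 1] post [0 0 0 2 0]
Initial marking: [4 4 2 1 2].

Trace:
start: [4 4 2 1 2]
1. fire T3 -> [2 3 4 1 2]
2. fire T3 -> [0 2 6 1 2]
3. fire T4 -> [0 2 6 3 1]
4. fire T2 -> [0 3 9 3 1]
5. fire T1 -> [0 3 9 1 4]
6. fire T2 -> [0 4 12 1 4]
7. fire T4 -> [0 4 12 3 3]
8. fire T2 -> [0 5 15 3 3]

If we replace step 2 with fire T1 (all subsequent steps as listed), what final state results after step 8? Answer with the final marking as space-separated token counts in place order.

2 6 13 3 3

(re-executing from step 2 with the substitution; state before step 2: [2 3 4 1 2])
2. fire T1 -> [2 3 4 1 2]
3. fire T4 -> [2 3 4 3 1]
4. fire T2 -> [2 4 7 3 1]
5. fire T1 -> [2 4 7 1 4]
6. fire T2 -> [2 5 10 1 4]
7. fire T4 -> [2 5 10 3 3]
8. fire T2 -> [2 6 13 3 3]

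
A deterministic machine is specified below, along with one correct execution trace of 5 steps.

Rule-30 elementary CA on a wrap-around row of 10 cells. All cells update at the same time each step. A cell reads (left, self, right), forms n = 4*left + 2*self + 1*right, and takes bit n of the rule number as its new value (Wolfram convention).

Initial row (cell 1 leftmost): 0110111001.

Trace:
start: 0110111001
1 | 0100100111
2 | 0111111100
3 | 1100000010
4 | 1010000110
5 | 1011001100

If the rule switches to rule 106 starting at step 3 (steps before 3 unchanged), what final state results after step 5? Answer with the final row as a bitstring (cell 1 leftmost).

(re-executing steps 3..5 under rule 106; state before step 3: 0111111100)
3 | 1100000100
4 | 1100001001
5 | 0100010011

0100010011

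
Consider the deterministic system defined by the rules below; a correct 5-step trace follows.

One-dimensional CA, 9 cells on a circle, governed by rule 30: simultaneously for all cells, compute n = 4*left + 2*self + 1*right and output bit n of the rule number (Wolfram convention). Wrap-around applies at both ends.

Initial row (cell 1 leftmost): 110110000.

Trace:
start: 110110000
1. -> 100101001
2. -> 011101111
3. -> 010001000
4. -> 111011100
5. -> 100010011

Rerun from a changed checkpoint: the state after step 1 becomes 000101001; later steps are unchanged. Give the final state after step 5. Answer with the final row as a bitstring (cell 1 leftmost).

state after step 1 := 000101001
2. -> 101101111
3. -> 001001000
4. -> 011111100
5. -> 110000010

110000010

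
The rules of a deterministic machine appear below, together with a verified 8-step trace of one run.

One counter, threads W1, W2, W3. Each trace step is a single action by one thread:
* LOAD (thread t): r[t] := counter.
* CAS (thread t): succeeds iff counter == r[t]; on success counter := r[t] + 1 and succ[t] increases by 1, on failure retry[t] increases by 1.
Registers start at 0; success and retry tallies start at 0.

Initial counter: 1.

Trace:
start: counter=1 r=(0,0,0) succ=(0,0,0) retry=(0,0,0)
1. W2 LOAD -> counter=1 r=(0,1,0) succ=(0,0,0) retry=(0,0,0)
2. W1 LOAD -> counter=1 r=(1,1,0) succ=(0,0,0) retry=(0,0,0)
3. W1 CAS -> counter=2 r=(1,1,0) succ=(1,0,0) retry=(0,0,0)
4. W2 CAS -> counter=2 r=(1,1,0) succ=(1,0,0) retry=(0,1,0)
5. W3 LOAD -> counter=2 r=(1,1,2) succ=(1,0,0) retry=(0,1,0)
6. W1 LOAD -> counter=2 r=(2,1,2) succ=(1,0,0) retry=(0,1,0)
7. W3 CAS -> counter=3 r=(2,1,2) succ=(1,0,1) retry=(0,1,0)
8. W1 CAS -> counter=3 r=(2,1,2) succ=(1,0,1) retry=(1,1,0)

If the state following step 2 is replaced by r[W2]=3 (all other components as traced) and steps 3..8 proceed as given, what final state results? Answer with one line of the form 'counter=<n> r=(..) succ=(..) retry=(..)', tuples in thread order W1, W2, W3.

counter=3 r=(2,3,2) succ=(1,0,1) retry=(1,1,0)

state after step 2 := counter=1 r=(1,3,0) succ=(0,0,0) retry=(0,0,0)
3. W1 CAS -> counter=2 r=(1,3,0) succ=(1,0,0) retry=(0,0,0)
4. W2 CAS -> counter=2 r=(1,3,0) succ=(1,0,0) retry=(0,1,0)
5. W3 LOAD -> counter=2 r=(1,3,2) succ=(1,0,0) retry=(0,1,0)
6. W1 LOAD -> counter=2 r=(2,3,2) succ=(1,0,0) retry=(0,1,0)
7. W3 CAS -> counter=3 r=(2,3,2) succ=(1,0,1) retry=(0,1,0)
8. W1 CAS -> counter=3 r=(2,3,2) succ=(1,0,1) retry=(1,1,0)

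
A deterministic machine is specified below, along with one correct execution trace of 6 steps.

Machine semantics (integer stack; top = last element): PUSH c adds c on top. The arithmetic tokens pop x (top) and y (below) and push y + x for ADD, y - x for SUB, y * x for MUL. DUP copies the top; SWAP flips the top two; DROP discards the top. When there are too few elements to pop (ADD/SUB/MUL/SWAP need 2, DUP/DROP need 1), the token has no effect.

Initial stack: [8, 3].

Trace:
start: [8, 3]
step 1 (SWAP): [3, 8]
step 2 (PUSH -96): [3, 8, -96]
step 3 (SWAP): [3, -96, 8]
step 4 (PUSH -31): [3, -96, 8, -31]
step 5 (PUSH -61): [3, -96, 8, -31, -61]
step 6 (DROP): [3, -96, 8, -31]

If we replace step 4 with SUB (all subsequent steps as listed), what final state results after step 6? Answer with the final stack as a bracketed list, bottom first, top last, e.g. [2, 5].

[3, -104]

(re-executing from step 4 with the substitution; state before step 4: [3, -96, 8])
step 4 (SUB): [3, -104]
step 5 (PUSH -61): [3, -104, -61]
step 6 (DROP): [3, -104]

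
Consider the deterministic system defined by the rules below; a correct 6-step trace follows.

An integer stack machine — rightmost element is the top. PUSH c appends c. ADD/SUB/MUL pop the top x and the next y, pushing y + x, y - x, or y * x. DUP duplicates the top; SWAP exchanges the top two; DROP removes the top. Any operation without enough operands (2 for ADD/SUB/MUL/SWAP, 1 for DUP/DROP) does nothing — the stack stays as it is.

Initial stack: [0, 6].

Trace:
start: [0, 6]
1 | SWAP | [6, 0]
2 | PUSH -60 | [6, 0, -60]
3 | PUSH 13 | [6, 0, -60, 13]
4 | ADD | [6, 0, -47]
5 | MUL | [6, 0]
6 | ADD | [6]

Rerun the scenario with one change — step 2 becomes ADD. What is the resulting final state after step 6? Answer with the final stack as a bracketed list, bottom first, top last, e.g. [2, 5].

(re-executing from step 2 with the substitution; state before step 2: [6, 0])
2 | ADD | [6]
3 | PUSH 13 | [6, 13]
4 | ADD | [19]
5 | MUL | [19]
6 | ADD | [19]

[19]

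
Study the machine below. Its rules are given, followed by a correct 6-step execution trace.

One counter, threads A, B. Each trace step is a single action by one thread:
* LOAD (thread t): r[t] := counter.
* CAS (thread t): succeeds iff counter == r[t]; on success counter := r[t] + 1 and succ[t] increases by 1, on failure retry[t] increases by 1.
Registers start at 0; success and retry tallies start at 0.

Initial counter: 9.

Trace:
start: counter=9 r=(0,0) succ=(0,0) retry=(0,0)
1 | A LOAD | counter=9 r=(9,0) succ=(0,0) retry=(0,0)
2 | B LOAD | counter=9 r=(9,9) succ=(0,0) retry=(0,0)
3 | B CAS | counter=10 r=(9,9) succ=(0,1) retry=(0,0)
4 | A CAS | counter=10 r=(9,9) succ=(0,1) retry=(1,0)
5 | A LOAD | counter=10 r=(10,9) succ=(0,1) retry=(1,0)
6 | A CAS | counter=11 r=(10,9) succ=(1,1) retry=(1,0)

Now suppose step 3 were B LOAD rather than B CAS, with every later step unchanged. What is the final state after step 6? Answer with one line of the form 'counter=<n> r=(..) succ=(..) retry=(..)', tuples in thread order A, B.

(re-executing from step 3 with the substitution; state before step 3: counter=9 r=(9,9) succ=(0,0) retry=(0,0))
3 | B LOAD | counter=9 r=(9,9) succ=(0,0) retry=(0,0)
4 | A CAS | counter=10 r=(9,9) succ=(1,0) retry=(0,0)
5 | A LOAD | counter=10 r=(10,9) succ=(1,0) retry=(0,0)
6 | A CAS | counter=11 r=(10,9) succ=(2,0) retry=(0,0)

counter=11 r=(10,9) succ=(2,0) retry=(0,0)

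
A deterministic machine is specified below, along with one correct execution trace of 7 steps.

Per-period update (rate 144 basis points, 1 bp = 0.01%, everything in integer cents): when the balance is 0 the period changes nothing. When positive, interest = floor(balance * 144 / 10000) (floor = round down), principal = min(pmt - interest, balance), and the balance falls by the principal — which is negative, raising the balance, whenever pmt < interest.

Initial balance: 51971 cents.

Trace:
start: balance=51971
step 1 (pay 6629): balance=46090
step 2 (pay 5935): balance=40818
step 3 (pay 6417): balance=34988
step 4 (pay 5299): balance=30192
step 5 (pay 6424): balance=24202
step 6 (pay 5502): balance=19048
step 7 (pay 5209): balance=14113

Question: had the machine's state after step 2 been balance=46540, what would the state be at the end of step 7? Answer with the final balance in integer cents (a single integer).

20260

state after step 2 := balance=46540
step 3 (pay 6417): balance=40793
step 4 (pay 5299): balance=36081
step 5 (pay 6424): balance=30176
step 6 (pay 5502): balance=25108
step 7 (pay 5209): balance=20260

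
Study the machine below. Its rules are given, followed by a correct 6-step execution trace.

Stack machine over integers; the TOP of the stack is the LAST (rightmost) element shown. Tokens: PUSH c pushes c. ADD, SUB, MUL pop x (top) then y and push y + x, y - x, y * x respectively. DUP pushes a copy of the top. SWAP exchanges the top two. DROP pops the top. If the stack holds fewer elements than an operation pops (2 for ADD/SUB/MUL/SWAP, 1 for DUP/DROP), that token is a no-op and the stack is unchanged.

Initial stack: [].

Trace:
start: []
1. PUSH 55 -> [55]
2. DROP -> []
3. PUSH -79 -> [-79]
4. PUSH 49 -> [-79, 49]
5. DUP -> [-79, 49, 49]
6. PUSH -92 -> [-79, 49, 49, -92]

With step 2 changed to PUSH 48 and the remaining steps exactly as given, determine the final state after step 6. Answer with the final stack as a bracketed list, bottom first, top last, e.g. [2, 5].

[55, 48, -79, 49, 49, -92]

(re-executing from step 2 with the substitution; state before step 2: [55])
2. PUSH 48 -> [55, 48]
3. PUSH -79 -> [55, 48, -79]
4. PUSH 49 -> [55, 48, -79, 49]
5. DUP -> [55, 48, -79, 49, 49]
6. PUSH -92 -> [55, 48, -79, 49, 49, -92]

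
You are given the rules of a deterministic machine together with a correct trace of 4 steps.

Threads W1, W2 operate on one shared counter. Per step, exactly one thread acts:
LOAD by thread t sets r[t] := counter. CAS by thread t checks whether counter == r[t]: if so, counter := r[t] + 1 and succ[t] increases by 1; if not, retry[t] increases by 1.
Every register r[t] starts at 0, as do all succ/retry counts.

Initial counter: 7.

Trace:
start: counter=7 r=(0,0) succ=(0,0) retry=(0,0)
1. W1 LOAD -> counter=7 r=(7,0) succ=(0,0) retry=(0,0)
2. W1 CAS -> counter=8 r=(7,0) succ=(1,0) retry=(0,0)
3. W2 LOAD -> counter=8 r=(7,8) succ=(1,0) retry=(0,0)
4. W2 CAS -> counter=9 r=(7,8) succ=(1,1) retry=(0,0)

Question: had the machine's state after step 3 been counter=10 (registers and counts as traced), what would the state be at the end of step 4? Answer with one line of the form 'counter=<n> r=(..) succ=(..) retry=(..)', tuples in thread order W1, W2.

counter=10 r=(7,8) succ=(1,0) retry=(0,1)

state after step 3 := counter=10 r=(7,8) succ=(1,0) retry=(0,0)
4. W2 CAS -> counter=10 r=(7,8) succ=(1,0) retry=(0,1)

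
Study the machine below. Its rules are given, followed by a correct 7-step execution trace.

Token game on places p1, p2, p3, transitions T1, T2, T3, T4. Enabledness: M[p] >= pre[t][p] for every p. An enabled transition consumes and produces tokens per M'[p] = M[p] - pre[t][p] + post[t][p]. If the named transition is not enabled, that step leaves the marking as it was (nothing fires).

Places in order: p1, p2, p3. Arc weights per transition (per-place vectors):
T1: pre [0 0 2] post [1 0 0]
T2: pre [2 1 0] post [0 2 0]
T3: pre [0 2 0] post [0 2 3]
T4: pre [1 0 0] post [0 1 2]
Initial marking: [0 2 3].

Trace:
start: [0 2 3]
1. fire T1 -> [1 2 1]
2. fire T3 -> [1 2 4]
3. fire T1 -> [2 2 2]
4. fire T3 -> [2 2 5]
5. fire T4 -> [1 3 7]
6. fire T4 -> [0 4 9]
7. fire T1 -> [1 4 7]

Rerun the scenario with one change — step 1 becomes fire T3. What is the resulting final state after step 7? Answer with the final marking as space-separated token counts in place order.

(re-executing from step 1 with the substitution; state before step 1: [0 2 3])
1. fire T3 -> [0 2 6]
2. fire T3 -> [0 2 9]
3. fire T1 -> [1 2 7]
4. fire T3 -> [1 2 10]
5. fire T4 -> [0 3 12]
6. fire T4 -> [0 3 12]
7. fire T1 -> [1 3 10]

1 3 10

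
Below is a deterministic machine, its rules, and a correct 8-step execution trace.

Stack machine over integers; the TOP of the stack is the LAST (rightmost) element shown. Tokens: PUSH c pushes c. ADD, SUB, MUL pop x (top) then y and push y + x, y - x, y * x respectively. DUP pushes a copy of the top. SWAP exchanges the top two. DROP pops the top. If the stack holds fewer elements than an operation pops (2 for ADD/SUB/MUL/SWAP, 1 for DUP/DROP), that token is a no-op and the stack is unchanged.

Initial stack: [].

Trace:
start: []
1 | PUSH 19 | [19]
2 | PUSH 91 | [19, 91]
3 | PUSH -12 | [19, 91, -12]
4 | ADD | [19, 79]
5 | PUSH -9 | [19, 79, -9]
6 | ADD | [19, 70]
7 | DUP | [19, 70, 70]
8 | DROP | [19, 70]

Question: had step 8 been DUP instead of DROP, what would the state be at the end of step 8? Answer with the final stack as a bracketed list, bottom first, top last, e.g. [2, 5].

[19, 70, 70, 70]

(re-executing from step 8 with the substitution; state before step 8: [19, 70, 70])
8 | DUP | [19, 70, 70, 70]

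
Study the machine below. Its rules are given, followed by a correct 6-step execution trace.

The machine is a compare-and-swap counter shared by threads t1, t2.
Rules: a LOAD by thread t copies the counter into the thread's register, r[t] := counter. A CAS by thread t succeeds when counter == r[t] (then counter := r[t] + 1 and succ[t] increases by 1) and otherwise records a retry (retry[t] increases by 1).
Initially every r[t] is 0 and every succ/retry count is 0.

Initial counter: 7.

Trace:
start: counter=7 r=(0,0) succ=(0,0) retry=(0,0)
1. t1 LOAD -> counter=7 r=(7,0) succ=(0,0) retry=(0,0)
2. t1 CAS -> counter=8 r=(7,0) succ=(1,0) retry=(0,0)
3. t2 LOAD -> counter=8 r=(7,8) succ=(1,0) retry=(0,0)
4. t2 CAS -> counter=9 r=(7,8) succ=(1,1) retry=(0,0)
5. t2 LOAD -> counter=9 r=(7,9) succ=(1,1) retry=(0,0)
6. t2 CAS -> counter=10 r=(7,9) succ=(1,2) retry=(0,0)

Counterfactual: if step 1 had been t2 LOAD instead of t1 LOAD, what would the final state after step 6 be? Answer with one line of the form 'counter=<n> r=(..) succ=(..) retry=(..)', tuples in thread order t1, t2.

(re-executing from step 1 with the substitution; state before step 1: counter=7 r=(0,0) succ=(0,0) retry=(0,0))
1. t2 LOAD -> counter=7 r=(0,7) succ=(0,0) retry=(0,0)
2. t1 CAS -> counter=7 r=(0,7) succ=(0,0) retry=(1,0)
3. t2 LOAD -> counter=7 r=(0,7) succ=(0,0) retry=(1,0)
4. t2 CAS -> counter=8 r=(0,7) succ=(0,1) retry=(1,0)
5. t2 LOAD -> counter=8 r=(0,8) succ=(0,1) retry=(1,0)
6. t2 CAS -> counter=9 r=(0,8) succ=(0,2) retry=(1,0)

counter=9 r=(0,8) succ=(0,2) retry=(1,0)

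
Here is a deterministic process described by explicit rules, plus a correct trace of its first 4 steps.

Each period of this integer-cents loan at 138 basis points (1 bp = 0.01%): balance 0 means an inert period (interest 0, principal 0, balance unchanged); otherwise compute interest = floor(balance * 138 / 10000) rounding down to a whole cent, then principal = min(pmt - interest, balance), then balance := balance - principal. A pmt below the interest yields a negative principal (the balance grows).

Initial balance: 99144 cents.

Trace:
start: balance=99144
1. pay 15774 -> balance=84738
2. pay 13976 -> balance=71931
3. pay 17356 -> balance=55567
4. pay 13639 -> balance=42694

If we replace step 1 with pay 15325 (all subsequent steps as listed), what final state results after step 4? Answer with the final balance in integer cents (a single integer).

43162

(re-executing from step 1 with the substitution; state before step 1: balance=99144)
1. pay 15325 -> balance=85187
2. pay 13976 -> balance=72386
3. pay 17356 -> balance=56028
4. pay 13639 -> balance=43162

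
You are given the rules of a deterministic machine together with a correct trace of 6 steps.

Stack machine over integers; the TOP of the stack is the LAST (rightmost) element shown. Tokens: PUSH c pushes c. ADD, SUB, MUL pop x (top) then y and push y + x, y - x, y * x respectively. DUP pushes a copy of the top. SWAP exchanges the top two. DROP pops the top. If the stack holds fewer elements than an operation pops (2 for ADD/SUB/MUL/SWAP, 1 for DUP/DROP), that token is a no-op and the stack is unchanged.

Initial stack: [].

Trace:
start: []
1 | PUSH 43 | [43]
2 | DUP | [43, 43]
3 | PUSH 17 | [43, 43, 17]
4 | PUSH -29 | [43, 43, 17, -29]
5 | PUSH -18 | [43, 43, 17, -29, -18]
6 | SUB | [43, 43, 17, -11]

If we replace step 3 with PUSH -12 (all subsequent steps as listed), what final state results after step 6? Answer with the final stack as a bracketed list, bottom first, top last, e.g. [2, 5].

(re-executing from step 3 with the substitution; state before step 3: [43, 43])
3 | PUSH -12 | [43, 43, -12]
4 | PUSH -29 | [43, 43, -12, -29]
5 | PUSH -18 | [43, 43, -12, -29, -18]
6 | SUB | [43, 43, -12, -11]

[43, 43, -12, -11]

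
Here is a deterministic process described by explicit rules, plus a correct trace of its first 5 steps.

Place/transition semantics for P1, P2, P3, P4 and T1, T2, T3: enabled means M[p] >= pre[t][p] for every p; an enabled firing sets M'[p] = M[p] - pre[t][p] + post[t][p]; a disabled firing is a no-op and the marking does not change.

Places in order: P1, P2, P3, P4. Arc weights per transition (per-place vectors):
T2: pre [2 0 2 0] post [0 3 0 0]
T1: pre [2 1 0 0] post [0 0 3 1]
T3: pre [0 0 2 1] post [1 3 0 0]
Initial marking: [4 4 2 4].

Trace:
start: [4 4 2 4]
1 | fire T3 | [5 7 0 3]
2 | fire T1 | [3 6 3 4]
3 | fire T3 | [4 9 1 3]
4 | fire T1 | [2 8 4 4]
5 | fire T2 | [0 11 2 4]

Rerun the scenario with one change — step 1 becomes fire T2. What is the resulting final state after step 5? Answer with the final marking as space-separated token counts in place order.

1 9 1 4

(re-executing from step 1 with the substitution; state before step 1: [4 4 2 4])
1 | fire T2 | [2 7 0 4]
2 | fire T1 | [0 6 3 5]
3 | fire T3 | [1 9 1 4]
4 | fire T1 | [1 9 1 4]
5 | fire T2 | [1 9 1 4]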